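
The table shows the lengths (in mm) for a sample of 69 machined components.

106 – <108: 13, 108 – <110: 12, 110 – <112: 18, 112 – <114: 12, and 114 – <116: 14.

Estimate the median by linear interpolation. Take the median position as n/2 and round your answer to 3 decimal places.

111.056

Cumulative frequencies: 13, 25, 43, 55, 69
n = 69; position = n/2 = 34.5.
This falls in the class 110 – <112: L = 110, F = 25, f = 18, h = 2.
Median ≈ 110 + ((34.5 − 25) / 18) × 2 = 111.0556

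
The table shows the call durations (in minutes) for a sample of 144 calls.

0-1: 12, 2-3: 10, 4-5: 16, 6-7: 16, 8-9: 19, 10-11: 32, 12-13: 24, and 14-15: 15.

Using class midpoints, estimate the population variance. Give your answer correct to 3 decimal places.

Midpoints: 0.5, 2.5, 4.5, 6.5, 8.5, 10.5, 12.5, 14.5
n = 144, Σfm = 1222, mean = 8.4861
Σfm² = 12870
Σf(m − x̄)² = Σfm² − (Σfm)²/n = 12870 − 1222²/144 = 2499.9722
Population variance = 2499.9722 / 144 = 17.3609

17.361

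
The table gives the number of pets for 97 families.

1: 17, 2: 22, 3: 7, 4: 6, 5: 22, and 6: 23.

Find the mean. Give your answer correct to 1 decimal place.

Values: 1, 2, 3, 4, 5, 6
Σfx = 17×1 + 22×2 + 7×3 + 6×4 + 22×5 + 23×6 = 354
n = Σf = 97
Mean = 354 / 97 = 3.6495

3.6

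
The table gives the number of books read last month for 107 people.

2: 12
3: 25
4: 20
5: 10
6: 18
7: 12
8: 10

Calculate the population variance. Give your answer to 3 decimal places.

Values: 2, 3, 4, 5, 6, 7, 8
n = 107, Σfx = 501, mean = 4.6822
Σfx² = 2719
Σf(x − x̄)² = Σfx² − (Σfx)²/n = 2719 − 501²/107 = 373.1963
Population variance = 373.1963 / 107 = 3.4878

3.488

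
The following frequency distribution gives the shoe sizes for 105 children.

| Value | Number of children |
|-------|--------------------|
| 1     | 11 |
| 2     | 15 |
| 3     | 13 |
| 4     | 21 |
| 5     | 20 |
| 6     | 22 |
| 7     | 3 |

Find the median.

4

Cumulative frequencies: 11, 26, 39, 60, 80, 102, 105
n = 105, so the median is the value in position (n+1)/2 = 53.
Position 53 falls at value 4.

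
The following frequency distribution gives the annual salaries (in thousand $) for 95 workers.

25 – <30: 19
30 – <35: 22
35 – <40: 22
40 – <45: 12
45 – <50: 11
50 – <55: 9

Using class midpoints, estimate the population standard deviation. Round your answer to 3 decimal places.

Midpoints: 27.5, 32.5, 37.5, 42.5, 47.5, 52.5
n = 95, Σfm = 3567.5, mean = 37.5526
Σfm² = 139843.75
Σf(m − x̄)² = Σfm² − (Σfm)²/n = 139843.75 − 3567.5²/95 = 5874.7368
Population variance = 5874.7368 / 95 = 61.8393
Standard deviation = √61.8393 = 7.8638

7.864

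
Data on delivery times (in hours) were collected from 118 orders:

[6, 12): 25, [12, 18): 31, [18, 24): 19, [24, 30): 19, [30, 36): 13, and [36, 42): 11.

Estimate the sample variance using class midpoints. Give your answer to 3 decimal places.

92.592

Midpoints: 9, 15, 21, 27, 33, 39
n = 118, Σfm = 2460, mean = 20.8475
Σfm² = 62118
Σf(m − x̄)² = Σfm² − (Σfm)²/n = 62118 − 2460²/118 = 10833.2542
Sample variance = 10833.2542 / 117 = 92.5919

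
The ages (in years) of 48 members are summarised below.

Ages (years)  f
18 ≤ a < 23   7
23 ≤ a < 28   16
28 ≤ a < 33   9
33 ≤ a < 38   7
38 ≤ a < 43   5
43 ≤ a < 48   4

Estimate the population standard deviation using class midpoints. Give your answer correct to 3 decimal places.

Midpoints: 20.5, 25.5, 30.5, 35.5, 40.5, 45.5
n = 48, Σfm = 1459, mean = 30.3958
Σfm² = 47022
Σf(m − x̄)² = Σfm² − (Σfm)²/n = 47022 − 1459²/48 = 2674.4792
Population variance = 2674.4792 / 48 = 55.7183
Standard deviation = √55.7183 = 7.4645

7.464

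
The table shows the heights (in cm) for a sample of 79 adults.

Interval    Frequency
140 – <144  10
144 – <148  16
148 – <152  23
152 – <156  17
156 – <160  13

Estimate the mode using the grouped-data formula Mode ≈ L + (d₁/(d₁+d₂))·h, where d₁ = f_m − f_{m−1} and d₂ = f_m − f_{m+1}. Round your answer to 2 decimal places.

150.15

Modal class: 148 – <152 (highest frequency 23).
d₁ = 23 − 16 = 7, d₂ = 23 − 17 = 6
Mode ≈ 148 + (7/(7+6)) × 4 = 148 + 2.1538 = 150.1538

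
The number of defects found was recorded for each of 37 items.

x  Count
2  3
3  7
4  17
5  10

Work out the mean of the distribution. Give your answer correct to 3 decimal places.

Values: 2, 3, 4, 5
Σfx = 3×2 + 7×3 + 17×4 + 10×5 = 145
n = Σf = 37
Mean = 145 / 37 = 3.9189

3.919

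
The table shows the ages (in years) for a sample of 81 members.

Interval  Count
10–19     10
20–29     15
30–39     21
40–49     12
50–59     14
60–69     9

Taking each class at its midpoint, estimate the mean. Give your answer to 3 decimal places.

Midpoints: 14.5, 24.5, 34.5, 44.5, 54.5, 64.5
Σfm = 10×14.5 + 15×24.5 + 21×34.5 + 12×44.5 + 14×54.5 + 9×64.5 = 3114.5
n = Σf = 81
Mean = 3114.5 / 81 = 38.4506

38.451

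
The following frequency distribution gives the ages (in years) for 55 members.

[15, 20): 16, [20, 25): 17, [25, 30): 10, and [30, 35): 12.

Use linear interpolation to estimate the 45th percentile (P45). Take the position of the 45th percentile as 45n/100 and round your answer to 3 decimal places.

22.574

Cumulative frequencies: 16, 33, 43, 55
n = 55; position = 45n/100 = 24.75.
This falls in the class [20, 25): L = 20, F = 16, f = 17, h = 5.
45th percentile ≈ 20 + ((24.75 − 16) / 17) × 5 = 22.5735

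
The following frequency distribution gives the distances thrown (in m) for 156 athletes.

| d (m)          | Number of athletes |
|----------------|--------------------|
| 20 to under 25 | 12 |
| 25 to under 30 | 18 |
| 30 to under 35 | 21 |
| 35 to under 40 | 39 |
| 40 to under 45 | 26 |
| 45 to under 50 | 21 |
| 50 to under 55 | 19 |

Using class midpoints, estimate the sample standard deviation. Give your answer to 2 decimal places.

Midpoints: 22.5, 27.5, 32.5, 37.5, 42.5, 47.5, 52.5
n = 156, Σfm = 6010, mean = 38.5256
Σfm² = 243425
Σf(m − x̄)² = Σfm² − (Σfm)²/n = 243425 − 6010²/156 = 11885.8974
Sample variance = 11885.8974 / 155 = 76.6832
Standard deviation = √76.6832 = 8.7569

8.76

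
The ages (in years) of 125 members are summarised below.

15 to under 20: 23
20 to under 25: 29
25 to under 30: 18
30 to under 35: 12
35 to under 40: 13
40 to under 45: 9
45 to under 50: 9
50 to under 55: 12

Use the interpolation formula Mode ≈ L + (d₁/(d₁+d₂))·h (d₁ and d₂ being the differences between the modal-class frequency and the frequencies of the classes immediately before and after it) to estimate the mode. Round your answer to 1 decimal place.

21.8

Modal class: 20 to under 25 (highest frequency 29).
d₁ = 29 − 23 = 6, d₂ = 29 − 18 = 11
Mode ≈ 20 + (6/(6+11)) × 5 = 20 + 1.7647 = 21.7647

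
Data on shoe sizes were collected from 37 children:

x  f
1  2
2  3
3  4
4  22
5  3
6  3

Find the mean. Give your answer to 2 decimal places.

3.81

Values: 1, 2, 3, 4, 5, 6
Σfx = 2×1 + 3×2 + 4×3 + 22×4 + 3×5 + 3×6 = 141
n = Σf = 37
Mean = 141 / 37 = 3.8108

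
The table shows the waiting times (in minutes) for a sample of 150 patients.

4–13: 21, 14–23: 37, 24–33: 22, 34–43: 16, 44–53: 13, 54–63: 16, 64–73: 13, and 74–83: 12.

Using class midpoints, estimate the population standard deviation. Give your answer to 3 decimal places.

Midpoints: 8.5, 18.5, 28.5, 38.5, 48.5, 58.5, 68.5, 78.5
n = 150, Σfm = 5505, mean = 36.7000
Σfm² = 276047.5
Σf(m − x̄)² = Σfm² − (Σfm)²/n = 276047.5 − 5505²/150 = 74014.0000
Population variance = 74014.0000 / 150 = 493.4267
Standard deviation = √493.4267 = 22.2132

22.213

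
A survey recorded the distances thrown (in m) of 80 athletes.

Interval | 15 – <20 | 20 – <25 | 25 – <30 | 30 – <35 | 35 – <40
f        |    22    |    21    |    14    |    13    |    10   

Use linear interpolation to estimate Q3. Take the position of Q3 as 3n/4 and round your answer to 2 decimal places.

31.15

Cumulative frequencies: 22, 43, 57, 70, 80
n = 80; position = 3n/4 = 60.
This falls in the class 30 – <35: L = 30, F = 57, f = 13, h = 5.
Upper quartile ≈ 30 + ((60 − 57) / 13) × 5 = 31.1538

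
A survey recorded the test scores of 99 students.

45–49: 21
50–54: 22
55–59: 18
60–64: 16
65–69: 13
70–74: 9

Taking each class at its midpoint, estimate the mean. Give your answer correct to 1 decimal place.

57.3

Midpoints: 47, 52, 57, 62, 67, 72
Σfm = 21×47 + 22×52 + 18×57 + 16×62 + 13×67 + 9×72 = 5668
n = Σf = 99
Mean = 5668 / 99 = 57.2525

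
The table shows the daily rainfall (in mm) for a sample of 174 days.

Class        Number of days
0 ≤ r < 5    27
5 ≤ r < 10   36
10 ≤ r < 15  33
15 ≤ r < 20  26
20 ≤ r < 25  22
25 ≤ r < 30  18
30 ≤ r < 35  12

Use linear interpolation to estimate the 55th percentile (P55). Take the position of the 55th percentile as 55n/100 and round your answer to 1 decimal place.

Cumulative frequencies: 27, 63, 96, 122, 144, 162, 174
n = 174; position = 55n/100 = 95.7.
This falls in the class 10 ≤ r < 15: L = 10, F = 63, f = 33, h = 5.
55th percentile ≈ 10 + ((95.7 − 63) / 33) × 5 = 14.9545

15.0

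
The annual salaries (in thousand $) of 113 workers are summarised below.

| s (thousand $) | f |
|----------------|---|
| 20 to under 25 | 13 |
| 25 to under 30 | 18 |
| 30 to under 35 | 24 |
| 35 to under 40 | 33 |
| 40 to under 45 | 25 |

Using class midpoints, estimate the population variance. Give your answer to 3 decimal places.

41.934

Midpoints: 22.5, 27.5, 32.5, 37.5, 42.5
n = 113, Σfm = 3867.5, mean = 34.2257
Σfm² = 137106.25
Σf(m − x̄)² = Σfm² − (Σfm)²/n = 137106.25 − 3867.5²/113 = 4738.4956
Population variance = 4738.4956 / 113 = 41.9336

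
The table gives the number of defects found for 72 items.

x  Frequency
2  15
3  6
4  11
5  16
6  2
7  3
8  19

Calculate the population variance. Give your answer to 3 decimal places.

4.929

Values: 2, 3, 4, 5, 6, 7, 8
n = 72, Σfx = 357, mean = 4.9583
Σfx² = 2125
Σf(x − x̄)² = Σfx² − (Σfx)²/n = 2125 − 357²/72 = 354.8750
Population variance = 354.8750 / 72 = 4.9288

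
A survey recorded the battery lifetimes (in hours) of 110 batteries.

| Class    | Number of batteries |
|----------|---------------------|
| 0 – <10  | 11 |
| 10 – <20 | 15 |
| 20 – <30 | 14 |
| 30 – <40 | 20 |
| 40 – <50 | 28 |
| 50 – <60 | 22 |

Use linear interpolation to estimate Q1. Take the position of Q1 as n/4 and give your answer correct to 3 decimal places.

Cumulative frequencies: 11, 26, 40, 60, 88, 110
n = 110; position = n/4 = 27.5.
This falls in the class 20 – <30: L = 20, F = 26, f = 14, h = 10.
Lower quartile ≈ 20 + ((27.5 − 26) / 14) × 10 = 21.0714

21.071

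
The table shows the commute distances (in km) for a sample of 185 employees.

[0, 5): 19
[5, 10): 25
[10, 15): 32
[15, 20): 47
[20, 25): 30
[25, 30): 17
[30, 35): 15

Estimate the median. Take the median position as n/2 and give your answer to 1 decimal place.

Cumulative frequencies: 19, 44, 76, 123, 153, 170, 185
n = 185; position = n/2 = 92.5.
This falls in the class [15, 20): L = 15, F = 76, f = 47, h = 5.
Median ≈ 15 + ((92.5 − 76) / 47) × 5 = 16.7553

16.8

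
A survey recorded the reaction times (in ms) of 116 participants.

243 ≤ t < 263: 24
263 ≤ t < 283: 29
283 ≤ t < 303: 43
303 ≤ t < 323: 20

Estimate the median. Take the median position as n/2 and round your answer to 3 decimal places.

285.326

Cumulative frequencies: 24, 53, 96, 116
n = 116; position = n/2 = 58.
This falls in the class 283 ≤ t < 303: L = 283, F = 53, f = 43, h = 20.
Median ≈ 283 + ((58 − 53) / 43) × 20 = 285.3256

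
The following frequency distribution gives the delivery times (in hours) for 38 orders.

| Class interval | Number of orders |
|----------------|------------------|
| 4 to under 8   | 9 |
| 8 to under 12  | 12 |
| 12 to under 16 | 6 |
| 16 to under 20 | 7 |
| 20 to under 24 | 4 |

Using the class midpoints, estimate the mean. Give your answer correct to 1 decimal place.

12.4

Midpoints: 6, 10, 14, 18, 22
Σfm = 9×6 + 12×10 + 6×14 + 7×18 + 4×22 = 472
n = Σf = 38
Mean = 472 / 38 = 12.4211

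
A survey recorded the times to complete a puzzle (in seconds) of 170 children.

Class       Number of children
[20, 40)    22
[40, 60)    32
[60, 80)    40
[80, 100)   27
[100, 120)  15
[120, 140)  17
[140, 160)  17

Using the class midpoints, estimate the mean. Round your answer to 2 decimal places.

Midpoints: 30, 50, 70, 90, 110, 130, 150
Σfm = 22×30 + 32×50 + 40×70 + 27×90 + 15×110 + 17×130 + 17×150 = 13900
n = Σf = 170
Mean = 13900 / 170 = 81.7647

81.76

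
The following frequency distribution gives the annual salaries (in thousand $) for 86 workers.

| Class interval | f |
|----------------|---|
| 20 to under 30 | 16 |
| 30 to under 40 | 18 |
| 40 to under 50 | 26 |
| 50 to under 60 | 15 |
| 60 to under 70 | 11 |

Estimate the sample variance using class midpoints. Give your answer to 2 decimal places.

Midpoints: 25, 35, 45, 55, 65
n = 86, Σfm = 3740, mean = 43.4884
Σfm² = 176550
Σf(m − x̄)² = Σfm² − (Σfm)²/n = 176550 − 3740²/86 = 13903.4884
Sample variance = 13903.4884 / 85 = 163.5705

163.57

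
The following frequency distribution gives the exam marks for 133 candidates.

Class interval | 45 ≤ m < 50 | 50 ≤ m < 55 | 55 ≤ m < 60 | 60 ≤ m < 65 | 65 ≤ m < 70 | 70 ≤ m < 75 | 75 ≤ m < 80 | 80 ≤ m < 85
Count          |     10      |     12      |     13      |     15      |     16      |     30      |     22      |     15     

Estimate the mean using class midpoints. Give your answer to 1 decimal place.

Midpoints: 47.5, 52.5, 57.5, 62.5, 67.5, 72.5, 77.5, 82.5
Σfm = 10×47.5 + 12×52.5 + 13×57.5 + 15×62.5 + 16×67.5 + 30×72.5 + 22×77.5 + 15×82.5 = 8987.5
n = Σf = 133
Mean = 8987.5 / 133 = 67.5752

67.6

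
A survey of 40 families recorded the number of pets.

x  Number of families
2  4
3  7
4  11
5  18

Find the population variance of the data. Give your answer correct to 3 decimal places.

Values: 2, 3, 4, 5
n = 40, Σfx = 163, mean = 4.0750
Σfx² = 705
Σf(x − x̄)² = Σfx² − (Σfx)²/n = 705 − 163²/40 = 40.7750
Population variance = 40.7750 / 40 = 1.0194

1.019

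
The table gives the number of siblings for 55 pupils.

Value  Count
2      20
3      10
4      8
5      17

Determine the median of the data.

Cumulative frequencies: 20, 30, 38, 55
n = 55, so the median is the value in position (n+1)/2 = 28.
Position 28 falls at value 3.

3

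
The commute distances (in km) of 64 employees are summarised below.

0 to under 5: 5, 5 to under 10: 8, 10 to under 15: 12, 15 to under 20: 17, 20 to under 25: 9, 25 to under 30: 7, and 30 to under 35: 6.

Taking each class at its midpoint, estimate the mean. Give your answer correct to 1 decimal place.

Midpoints: 2.5, 7.5, 12.5, 17.5, 22.5, 27.5, 32.5
Σfm = 5×2.5 + 8×7.5 + 12×12.5 + 17×17.5 + 9×22.5 + 7×27.5 + 6×32.5 = 1110
n = Σf = 64
Mean = 1110 / 64 = 17.3438

17.3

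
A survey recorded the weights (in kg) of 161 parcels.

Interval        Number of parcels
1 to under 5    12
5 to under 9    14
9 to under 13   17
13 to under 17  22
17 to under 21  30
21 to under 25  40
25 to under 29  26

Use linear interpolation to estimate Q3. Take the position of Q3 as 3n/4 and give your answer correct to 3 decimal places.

Cumulative frequencies: 12, 26, 43, 65, 95, 135, 161
n = 161; position = 3n/4 = 120.75.
This falls in the class 21 to under 25: L = 21, F = 95, f = 40, h = 4.
Upper quartile ≈ 21 + ((120.75 − 95) / 40) × 4 = 23.5750

23.575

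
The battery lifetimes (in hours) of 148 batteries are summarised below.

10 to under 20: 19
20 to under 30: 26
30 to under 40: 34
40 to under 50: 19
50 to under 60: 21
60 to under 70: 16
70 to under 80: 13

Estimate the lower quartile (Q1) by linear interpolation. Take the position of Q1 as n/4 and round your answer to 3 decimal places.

26.923

Cumulative frequencies: 19, 45, 79, 98, 119, 135, 148
n = 148; position = n/4 = 37.
This falls in the class 20 to under 30: L = 20, F = 19, f = 26, h = 10.
Lower quartile ≈ 20 + ((37 − 19) / 26) × 10 = 26.9231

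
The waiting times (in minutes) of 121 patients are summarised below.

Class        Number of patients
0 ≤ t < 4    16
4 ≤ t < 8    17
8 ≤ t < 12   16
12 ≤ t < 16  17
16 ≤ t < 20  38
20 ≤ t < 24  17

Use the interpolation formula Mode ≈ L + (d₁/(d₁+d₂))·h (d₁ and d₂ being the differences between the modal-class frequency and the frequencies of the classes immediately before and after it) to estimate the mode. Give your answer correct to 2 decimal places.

Modal class: 16 ≤ t < 20 (highest frequency 38).
d₁ = 38 − 17 = 21, d₂ = 38 − 17 = 21
Mode ≈ 16 + (21/(21+21)) × 4 = 16 + 2.0000 = 18.0000

18.00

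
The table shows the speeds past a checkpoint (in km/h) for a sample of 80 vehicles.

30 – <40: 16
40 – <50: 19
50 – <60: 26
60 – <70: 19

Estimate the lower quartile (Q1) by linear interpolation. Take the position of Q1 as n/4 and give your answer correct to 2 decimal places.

42.11

Cumulative frequencies: 16, 35, 61, 80
n = 80; position = n/4 = 20.
This falls in the class 40 – <50: L = 40, F = 16, f = 19, h = 10.
Lower quartile ≈ 40 + ((20 − 16) / 19) × 10 = 42.1053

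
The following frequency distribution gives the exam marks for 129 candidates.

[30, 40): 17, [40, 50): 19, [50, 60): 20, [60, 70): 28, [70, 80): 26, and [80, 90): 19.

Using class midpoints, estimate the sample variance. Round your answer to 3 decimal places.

261.955

Midpoints: 35, 45, 55, 65, 75, 85
n = 129, Σfm = 7935, mean = 61.5116
Σfm² = 521625
Σf(m − x̄)² = Σfm² − (Σfm)²/n = 521625 − 7935²/129 = 33530.2326
Sample variance = 33530.2326 / 128 = 261.9549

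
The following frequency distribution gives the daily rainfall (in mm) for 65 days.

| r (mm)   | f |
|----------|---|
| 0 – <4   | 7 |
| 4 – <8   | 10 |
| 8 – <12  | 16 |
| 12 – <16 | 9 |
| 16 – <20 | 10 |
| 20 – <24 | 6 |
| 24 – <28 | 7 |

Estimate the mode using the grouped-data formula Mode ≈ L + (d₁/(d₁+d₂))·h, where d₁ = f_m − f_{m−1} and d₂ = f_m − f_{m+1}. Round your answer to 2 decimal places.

9.85

Modal class: 8 – <12 (highest frequency 16).
d₁ = 16 − 10 = 6, d₂ = 16 − 9 = 7
Mode ≈ 8 + (6/(6+7)) × 4 = 8 + 1.8462 = 9.8462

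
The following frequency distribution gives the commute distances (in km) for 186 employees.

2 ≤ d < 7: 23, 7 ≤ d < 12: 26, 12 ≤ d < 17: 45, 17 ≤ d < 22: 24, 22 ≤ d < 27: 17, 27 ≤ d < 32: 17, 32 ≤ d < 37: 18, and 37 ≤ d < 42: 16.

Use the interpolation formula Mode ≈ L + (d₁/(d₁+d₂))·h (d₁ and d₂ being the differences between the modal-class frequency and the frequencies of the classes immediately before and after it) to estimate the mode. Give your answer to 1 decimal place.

Modal class: 12 ≤ d < 17 (highest frequency 45).
d₁ = 45 − 26 = 19, d₂ = 45 − 24 = 21
Mode ≈ 12 + (19/(19+21)) × 5 = 12 + 2.3750 = 14.3750

14.4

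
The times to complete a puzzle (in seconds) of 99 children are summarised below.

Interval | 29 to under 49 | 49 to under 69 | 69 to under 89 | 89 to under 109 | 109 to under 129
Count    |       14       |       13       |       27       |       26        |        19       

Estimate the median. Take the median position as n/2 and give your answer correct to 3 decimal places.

85.667

Cumulative frequencies: 14, 27, 54, 80, 99
n = 99; position = n/2 = 49.5.
This falls in the class 69 to under 89: L = 69, F = 27, f = 27, h = 20.
Median ≈ 69 + ((49.5 − 27) / 27) × 20 = 85.6667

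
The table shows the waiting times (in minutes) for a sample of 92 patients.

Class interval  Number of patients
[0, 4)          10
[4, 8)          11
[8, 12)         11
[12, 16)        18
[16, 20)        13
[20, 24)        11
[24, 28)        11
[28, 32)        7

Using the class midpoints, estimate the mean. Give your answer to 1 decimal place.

Midpoints: 2, 6, 10, 14, 18, 22, 26, 30
Σfm = 10×2 + 11×6 + 11×10 + 18×14 + 13×18 + 11×22 + 11×26 + 7×30 = 1420
n = Σf = 92
Mean = 1420 / 92 = 15.4348

15.4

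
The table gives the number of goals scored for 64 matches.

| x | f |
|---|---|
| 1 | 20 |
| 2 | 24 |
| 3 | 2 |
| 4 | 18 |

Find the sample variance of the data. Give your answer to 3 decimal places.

Values: 1, 2, 3, 4
n = 64, Σfx = 146, mean = 2.2812
Σfx² = 422
Σf(x − x̄)² = Σfx² − (Σfx)²/n = 422 − 146²/64 = 88.9375
Sample variance = 88.9375 / 63 = 1.4117

1.412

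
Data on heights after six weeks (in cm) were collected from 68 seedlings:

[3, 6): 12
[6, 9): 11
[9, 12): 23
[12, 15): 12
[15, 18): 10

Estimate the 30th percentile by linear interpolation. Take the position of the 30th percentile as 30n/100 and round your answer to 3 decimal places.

Cumulative frequencies: 12, 23, 46, 58, 68
n = 68; position = 30n/100 = 20.4.
This falls in the class [6, 9): L = 6, F = 12, f = 11, h = 3.
30th percentile ≈ 6 + ((20.4 − 12) / 11) × 3 = 8.2909

8.291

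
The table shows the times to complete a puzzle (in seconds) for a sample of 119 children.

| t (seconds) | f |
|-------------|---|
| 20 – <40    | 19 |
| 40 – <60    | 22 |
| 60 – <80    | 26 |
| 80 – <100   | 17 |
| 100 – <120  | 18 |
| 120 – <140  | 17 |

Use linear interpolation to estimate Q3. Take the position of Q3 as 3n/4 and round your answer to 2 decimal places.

105.83

Cumulative frequencies: 19, 41, 67, 84, 102, 119
n = 119; position = 3n/4 = 89.25.
This falls in the class 100 – <120: L = 100, F = 84, f = 18, h = 20.
Upper quartile ≈ 100 + ((89.25 − 84) / 18) × 20 = 105.8333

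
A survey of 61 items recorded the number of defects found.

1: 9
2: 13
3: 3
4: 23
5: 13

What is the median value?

Cumulative frequencies: 9, 22, 25, 48, 61
n = 61, so the median is the value in position (n+1)/2 = 31.
Position 31 falls at value 4.

4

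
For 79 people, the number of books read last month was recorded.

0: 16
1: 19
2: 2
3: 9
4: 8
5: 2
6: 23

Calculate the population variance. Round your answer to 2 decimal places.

5.63

Values: 0, 1, 2, 3, 4, 5, 6
n = 79, Σfx = 230, mean = 2.9114
Σfx² = 1114
Σf(x − x̄)² = Σfx² − (Σfx)²/n = 1114 − 230²/79 = 444.3797
Population variance = 444.3797 / 79 = 5.6251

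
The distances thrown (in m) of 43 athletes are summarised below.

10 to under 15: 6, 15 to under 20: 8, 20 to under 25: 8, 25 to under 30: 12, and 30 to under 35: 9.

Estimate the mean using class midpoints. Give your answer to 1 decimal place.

23.7

Midpoints: 12.5, 17.5, 22.5, 27.5, 32.5
Σfm = 6×12.5 + 8×17.5 + 8×22.5 + 12×27.5 + 9×32.5 = 1017.5
n = Σf = 43
Mean = 1017.5 / 43 = 23.6628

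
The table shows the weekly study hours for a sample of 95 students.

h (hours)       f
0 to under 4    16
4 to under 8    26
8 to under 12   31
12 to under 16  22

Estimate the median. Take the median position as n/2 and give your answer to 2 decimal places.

8.71

Cumulative frequencies: 16, 42, 73, 95
n = 95; position = n/2 = 47.5.
This falls in the class 8 to under 12: L = 8, F = 42, f = 31, h = 4.
Median ≈ 8 + ((47.5 − 42) / 31) × 4 = 8.7097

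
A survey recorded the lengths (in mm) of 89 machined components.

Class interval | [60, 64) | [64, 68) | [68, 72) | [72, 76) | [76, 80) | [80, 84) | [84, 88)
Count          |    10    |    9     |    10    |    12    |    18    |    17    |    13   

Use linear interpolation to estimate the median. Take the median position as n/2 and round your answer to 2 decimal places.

76.78

Cumulative frequencies: 10, 19, 29, 41, 59, 76, 89
n = 89; position = n/2 = 44.5.
This falls in the class [76, 80): L = 76, F = 41, f = 18, h = 4.
Median ≈ 76 + ((44.5 − 41) / 18) × 4 = 76.7778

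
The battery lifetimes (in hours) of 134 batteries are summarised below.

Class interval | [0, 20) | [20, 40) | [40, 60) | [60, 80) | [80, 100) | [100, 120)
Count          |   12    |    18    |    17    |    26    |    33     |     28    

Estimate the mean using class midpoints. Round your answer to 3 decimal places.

Midpoints: 10, 30, 50, 70, 90, 110
Σfm = 12×10 + 18×30 + 17×50 + 26×70 + 33×90 + 28×110 = 9380
n = Σf = 134
Mean = 9380 / 134 = 70.0000

70.000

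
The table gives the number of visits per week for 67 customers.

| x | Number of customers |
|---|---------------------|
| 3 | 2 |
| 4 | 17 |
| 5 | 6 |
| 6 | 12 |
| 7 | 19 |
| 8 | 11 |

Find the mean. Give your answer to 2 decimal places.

Values: 3, 4, 5, 6, 7, 8
Σfx = 2×3 + 17×4 + 6×5 + 12×6 + 19×7 + 11×8 = 397
n = Σf = 67
Mean = 397 / 67 = 5.9254

5.93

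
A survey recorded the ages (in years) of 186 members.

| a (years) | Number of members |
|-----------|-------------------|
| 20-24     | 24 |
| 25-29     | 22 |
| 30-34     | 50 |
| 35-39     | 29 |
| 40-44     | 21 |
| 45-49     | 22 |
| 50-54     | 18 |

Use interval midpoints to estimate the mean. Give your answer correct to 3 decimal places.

Midpoints: 22, 27, 32, 37, 42, 47, 52
Σfm = 24×22 + 22×27 + 50×32 + 29×37 + 21×42 + 22×47 + 18×52 = 6647
n = Σf = 186
Mean = 6647 / 186 = 35.7366

35.737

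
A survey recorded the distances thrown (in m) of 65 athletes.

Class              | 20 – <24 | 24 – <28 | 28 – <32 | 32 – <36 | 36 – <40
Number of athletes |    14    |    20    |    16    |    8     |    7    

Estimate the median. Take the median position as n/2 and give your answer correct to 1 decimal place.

27.7

Cumulative frequencies: 14, 34, 50, 58, 65
n = 65; position = n/2 = 32.5.
This falls in the class 24 – <28: L = 24, F = 14, f = 20, h = 4.
Median ≈ 24 + ((32.5 − 14) / 20) × 4 = 27.7000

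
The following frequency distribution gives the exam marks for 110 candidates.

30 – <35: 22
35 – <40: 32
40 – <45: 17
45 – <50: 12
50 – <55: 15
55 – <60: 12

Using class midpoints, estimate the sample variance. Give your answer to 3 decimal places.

68.799

Midpoints: 32.5, 37.5, 42.5, 47.5, 52.5, 57.5
n = 110, Σfm = 4685, mean = 42.5909
Σfm² = 207037.5
Σf(m − x̄)² = Σfm² − (Σfm)²/n = 207037.5 − 4685²/110 = 7499.0909
Sample variance = 7499.0909 / 109 = 68.7990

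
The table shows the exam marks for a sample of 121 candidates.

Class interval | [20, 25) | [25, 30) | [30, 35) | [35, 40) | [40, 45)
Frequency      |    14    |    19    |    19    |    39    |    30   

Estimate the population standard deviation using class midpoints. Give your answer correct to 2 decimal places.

6.61

Midpoints: 22.5, 27.5, 32.5, 37.5, 42.5
n = 121, Σfm = 4192.5, mean = 34.6488
Σfm² = 150556.25
Σf(m − x̄)² = Σfm² − (Σfm)²/n = 150556.25 − 4192.5²/121 = 5291.3223
Population variance = 5291.3223 / 121 = 43.7299
Standard deviation = √43.7299 = 6.6129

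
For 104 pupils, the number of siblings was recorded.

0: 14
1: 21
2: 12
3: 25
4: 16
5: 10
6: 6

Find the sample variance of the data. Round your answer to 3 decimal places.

3.059

Values: 0, 1, 2, 3, 4, 5, 6
n = 104, Σfx = 270, mean = 2.5962
Σfx² = 1016
Σf(x − x̄)² = Σfx² − (Σfx)²/n = 1016 − 270²/104 = 315.0385
Sample variance = 315.0385 / 103 = 3.0586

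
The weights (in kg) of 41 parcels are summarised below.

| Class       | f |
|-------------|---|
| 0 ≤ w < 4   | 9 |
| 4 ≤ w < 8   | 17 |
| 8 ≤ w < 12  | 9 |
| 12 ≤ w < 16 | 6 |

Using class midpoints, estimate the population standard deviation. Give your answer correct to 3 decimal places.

Midpoints: 2, 6, 10, 14
n = 41, Σfm = 294, mean = 7.1707
Σfm² = 2724
Σf(m − x̄)² = Σfm² − (Σfm)²/n = 2724 − 294²/41 = 615.8049
Population variance = 615.8049 / 41 = 15.0196
Standard deviation = √15.0196 = 3.8755

3.876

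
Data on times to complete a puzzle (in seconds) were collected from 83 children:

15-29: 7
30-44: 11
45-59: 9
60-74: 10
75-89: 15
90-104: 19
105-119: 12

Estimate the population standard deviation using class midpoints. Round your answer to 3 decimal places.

28.446

Midpoints: 22, 37, 52, 67, 82, 97, 112
n = 83, Σfm = 6116, mean = 73.6867
Σfm² = 517832
Σf(m − x̄)² = Σfm² − (Σfm)²/n = 517832 − 6116²/83 = 67163.8554
Population variance = 67163.8554 / 83 = 809.2031
Standard deviation = √809.2031 = 28.4465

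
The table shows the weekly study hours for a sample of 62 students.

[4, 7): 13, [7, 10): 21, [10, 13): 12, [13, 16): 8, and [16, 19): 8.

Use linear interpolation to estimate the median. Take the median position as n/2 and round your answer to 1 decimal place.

9.6

Cumulative frequencies: 13, 34, 46, 54, 62
n = 62; position = n/2 = 31.
This falls in the class [7, 10): L = 7, F = 13, f = 21, h = 3.
Median ≈ 7 + ((31 − 13) / 21) × 3 = 9.5714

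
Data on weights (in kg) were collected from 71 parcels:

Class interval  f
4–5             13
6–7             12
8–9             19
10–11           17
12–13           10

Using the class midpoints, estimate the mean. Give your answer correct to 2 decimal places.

Midpoints: 4.5, 6.5, 8.5, 10.5, 12.5
Σfm = 13×4.5 + 12×6.5 + 19×8.5 + 17×10.5 + 10×12.5 = 601.5
n = Σf = 71
Mean = 601.5 / 71 = 8.4718

8.47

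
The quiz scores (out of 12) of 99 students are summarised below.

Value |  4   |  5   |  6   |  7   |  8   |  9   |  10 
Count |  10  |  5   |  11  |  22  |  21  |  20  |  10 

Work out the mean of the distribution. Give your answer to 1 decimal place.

7.4

Values: 4, 5, 6, 7, 8, 9, 10
Σfx = 10×4 + 5×5 + 11×6 + 22×7 + 21×8 + 20×9 + 10×10 = 733
n = Σf = 99
Mean = 733 / 99 = 7.4040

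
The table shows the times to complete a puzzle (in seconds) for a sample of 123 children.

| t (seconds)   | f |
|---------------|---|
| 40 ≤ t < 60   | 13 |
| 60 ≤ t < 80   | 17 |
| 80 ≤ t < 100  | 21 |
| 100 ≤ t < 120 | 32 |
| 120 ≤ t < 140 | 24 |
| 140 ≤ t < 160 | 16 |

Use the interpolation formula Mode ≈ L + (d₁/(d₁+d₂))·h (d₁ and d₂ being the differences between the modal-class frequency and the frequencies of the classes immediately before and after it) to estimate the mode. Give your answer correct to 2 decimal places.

Modal class: 100 ≤ t < 120 (highest frequency 32).
d₁ = 32 − 21 = 11, d₂ = 32 − 24 = 8
Mode ≈ 100 + (11/(11+8)) × 20 = 100 + 11.5789 = 111.5789

111.58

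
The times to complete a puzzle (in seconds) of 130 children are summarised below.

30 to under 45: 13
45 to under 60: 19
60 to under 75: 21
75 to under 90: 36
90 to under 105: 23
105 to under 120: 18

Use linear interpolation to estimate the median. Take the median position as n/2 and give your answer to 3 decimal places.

80.000

Cumulative frequencies: 13, 32, 53, 89, 112, 130
n = 130; position = n/2 = 65.
This falls in the class 75 to under 90: L = 75, F = 53, f = 36, h = 15.
Median ≈ 75 + ((65 − 53) / 36) × 15 = 80.0000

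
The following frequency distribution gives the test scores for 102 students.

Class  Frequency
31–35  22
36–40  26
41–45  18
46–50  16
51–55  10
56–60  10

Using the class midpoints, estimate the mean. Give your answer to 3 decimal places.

Midpoints: 33, 38, 43, 48, 53, 58
Σfm = 22×33 + 26×38 + 18×43 + 16×48 + 10×53 + 10×58 = 4366
n = Σf = 102
Mean = 4366 / 102 = 42.8039

42.804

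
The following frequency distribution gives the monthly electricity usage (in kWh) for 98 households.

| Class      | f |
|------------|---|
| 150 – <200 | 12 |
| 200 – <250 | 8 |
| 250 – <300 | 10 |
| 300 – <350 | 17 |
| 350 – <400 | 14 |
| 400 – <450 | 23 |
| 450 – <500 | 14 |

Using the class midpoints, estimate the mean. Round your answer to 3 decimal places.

Midpoints: 175, 225, 275, 325, 375, 425, 475
Σfm = 12×175 + 8×225 + 10×275 + 17×325 + 14×375 + 23×425 + 14×475 = 33850
n = Σf = 98
Mean = 33850 / 98 = 345.4082

345.408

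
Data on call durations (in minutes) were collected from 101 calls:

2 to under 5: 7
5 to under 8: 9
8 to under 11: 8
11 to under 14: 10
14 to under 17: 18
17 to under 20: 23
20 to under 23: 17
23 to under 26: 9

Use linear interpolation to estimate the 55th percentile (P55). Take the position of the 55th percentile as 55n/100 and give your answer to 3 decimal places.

17.463

Cumulative frequencies: 7, 16, 24, 34, 52, 75, 92, 101
n = 101; position = 55n/100 = 55.55.
This falls in the class 17 to under 20: L = 17, F = 52, f = 23, h = 3.
55th percentile ≈ 17 + ((55.55 − 52) / 23) × 3 = 17.4630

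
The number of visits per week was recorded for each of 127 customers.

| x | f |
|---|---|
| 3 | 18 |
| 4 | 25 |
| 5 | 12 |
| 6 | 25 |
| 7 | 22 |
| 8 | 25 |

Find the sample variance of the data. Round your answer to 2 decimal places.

3.02

Values: 3, 4, 5, 6, 7, 8
n = 127, Σfx = 718, mean = 5.6535
Σfx² = 4440
Σf(x − x̄)² = Σfx² − (Σfx)²/n = 4440 − 718²/127 = 380.7559
Sample variance = 380.7559 / 126 = 3.0219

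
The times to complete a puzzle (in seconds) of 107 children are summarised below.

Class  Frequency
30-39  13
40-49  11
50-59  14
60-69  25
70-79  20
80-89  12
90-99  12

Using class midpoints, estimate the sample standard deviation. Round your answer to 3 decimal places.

Midpoints: 34.5, 44.5, 54.5, 64.5, 74.5, 84.5, 94.5
n = 107, Σfm = 6951.5, mean = 64.9673
Σfm² = 486696.75
Σf(m − x̄)² = Σfm² − (Σfm)²/n = 486696.75 − 6951.5²/107 = 35076.6355
Sample variance = 35076.6355 / 106 = 330.9117
Standard deviation = √330.9117 = 18.1910

18.191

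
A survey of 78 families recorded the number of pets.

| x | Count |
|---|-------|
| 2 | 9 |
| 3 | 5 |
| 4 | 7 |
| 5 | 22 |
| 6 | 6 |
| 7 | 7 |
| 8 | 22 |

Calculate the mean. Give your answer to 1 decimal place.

5.5

Values: 2, 3, 4, 5, 6, 7, 8
Σfx = 9×2 + 5×3 + 7×4 + 22×5 + 6×6 + 7×7 + 22×8 = 432
n = Σf = 78
Mean = 432 / 78 = 5.5385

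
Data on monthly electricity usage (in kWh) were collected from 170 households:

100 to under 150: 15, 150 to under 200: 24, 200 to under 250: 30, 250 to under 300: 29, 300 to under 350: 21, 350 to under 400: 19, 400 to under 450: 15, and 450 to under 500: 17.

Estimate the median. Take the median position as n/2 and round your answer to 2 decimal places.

277.59

Cumulative frequencies: 15, 39, 69, 98, 119, 138, 153, 170
n = 170; position = n/2 = 85.
This falls in the class 250 to under 300: L = 250, F = 69, f = 29, h = 50.
Median ≈ 250 + ((85 − 69) / 29) × 50 = 277.5862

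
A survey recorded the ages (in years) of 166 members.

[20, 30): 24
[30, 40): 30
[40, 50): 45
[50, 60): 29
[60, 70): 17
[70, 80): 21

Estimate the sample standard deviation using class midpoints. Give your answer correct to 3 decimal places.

Midpoints: 25, 35, 45, 55, 65, 75
n = 166, Σfm = 7950, mean = 47.8916
Σfm² = 420550
Σf(m − x̄)² = Σfm² − (Σfm)²/n = 420550 − 7950²/166 = 39812.0482
Sample variance = 39812.0482 / 165 = 241.2851
Standard deviation = √241.2851 = 15.5334

15.533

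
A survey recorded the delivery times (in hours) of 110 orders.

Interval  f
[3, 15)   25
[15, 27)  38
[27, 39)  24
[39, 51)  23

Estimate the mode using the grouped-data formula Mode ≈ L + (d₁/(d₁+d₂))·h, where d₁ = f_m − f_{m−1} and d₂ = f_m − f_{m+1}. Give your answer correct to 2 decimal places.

Modal class: [15, 27) (highest frequency 38).
d₁ = 38 − 25 = 13, d₂ = 38 − 24 = 14
Mode ≈ 15 + (13/(13+14)) × 12 = 15 + 5.7778 = 20.7778

20.78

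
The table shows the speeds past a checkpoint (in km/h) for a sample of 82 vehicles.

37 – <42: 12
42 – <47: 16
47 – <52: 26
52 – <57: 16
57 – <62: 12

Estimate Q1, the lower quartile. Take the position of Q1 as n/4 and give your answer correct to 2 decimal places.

44.66

Cumulative frequencies: 12, 28, 54, 70, 82
n = 82; position = n/4 = 20.5.
This falls in the class 42 – <47: L = 42, F = 12, f = 16, h = 5.
Lower quartile ≈ 42 + ((20.5 − 12) / 16) × 5 = 44.6562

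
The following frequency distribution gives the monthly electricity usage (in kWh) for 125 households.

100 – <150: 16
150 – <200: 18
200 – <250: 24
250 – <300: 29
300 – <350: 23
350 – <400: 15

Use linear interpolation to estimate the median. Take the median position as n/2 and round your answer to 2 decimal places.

Cumulative frequencies: 16, 34, 58, 87, 110, 125
n = 125; position = n/2 = 62.5.
This falls in the class 250 – <300: L = 250, F = 58, f = 29, h = 50.
Median ≈ 250 + ((62.5 − 58) / 29) × 50 = 257.7586

257.76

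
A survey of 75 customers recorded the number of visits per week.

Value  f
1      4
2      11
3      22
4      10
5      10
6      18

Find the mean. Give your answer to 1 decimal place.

Values: 1, 2, 3, 4, 5, 6
Σfx = 4×1 + 11×2 + 22×3 + 10×4 + 10×5 + 18×6 = 290
n = Σf = 75
Mean = 290 / 75 = 3.8667

3.9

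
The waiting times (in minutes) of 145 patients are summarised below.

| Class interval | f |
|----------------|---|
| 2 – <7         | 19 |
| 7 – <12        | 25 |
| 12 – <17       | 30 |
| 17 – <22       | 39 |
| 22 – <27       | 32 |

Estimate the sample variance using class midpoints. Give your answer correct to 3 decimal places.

Midpoints: 4.5, 9.5, 14.5, 19.5, 24.5
n = 145, Σfm = 2302.5, mean = 15.8793
Σfm² = 42986.25
Σf(m − x̄)² = Σfm² − (Σfm)²/n = 42986.25 − 2302.5²/145 = 6424.1379
Sample variance = 6424.1379 / 144 = 44.6121

44.612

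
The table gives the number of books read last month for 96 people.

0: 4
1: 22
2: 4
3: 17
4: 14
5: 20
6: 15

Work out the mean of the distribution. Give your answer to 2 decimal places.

3.41

Values: 0, 1, 2, 3, 4, 5, 6
Σfx = 4×0 + 22×1 + 4×2 + 17×3 + 14×4 + 20×5 + 15×6 = 327
n = Σf = 96
Mean = 327 / 96 = 3.4062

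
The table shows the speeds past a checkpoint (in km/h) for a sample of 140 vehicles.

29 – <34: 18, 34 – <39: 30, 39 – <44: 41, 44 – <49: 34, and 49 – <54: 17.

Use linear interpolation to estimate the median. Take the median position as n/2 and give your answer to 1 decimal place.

Cumulative frequencies: 18, 48, 89, 123, 140
n = 140; position = n/2 = 70.
This falls in the class 39 – <44: L = 39, F = 48, f = 41, h = 5.
Median ≈ 39 + ((70 − 48) / 41) × 5 = 41.6829

41.7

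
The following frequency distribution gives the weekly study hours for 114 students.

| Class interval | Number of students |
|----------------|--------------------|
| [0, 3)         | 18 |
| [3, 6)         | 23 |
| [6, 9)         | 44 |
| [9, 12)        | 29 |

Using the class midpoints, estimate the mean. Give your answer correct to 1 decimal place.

Midpoints: 1.5, 4.5, 7.5, 10.5
Σfm = 18×1.5 + 23×4.5 + 44×7.5 + 29×10.5 = 765
n = Σf = 114
Mean = 765 / 114 = 6.7105

6.7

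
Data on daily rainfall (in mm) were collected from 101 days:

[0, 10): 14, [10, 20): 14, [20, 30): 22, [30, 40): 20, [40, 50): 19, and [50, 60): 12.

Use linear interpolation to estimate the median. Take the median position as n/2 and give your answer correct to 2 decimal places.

30.25

Cumulative frequencies: 14, 28, 50, 70, 89, 101
n = 101; position = n/2 = 50.5.
This falls in the class [30, 40): L = 30, F = 50, f = 20, h = 10.
Median ≈ 30 + ((50.5 − 50) / 20) × 10 = 30.2500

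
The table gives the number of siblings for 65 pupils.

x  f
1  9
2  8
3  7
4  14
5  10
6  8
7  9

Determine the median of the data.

4

Cumulative frequencies: 9, 17, 24, 38, 48, 56, 65
n = 65, so the median is the value in position (n+1)/2 = 33.
Position 33 falls at value 4.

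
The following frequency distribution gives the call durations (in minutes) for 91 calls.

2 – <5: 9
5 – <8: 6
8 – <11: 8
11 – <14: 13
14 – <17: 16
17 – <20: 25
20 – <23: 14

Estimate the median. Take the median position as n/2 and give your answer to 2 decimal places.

15.78

Cumulative frequencies: 9, 15, 23, 36, 52, 77, 91
n = 91; position = n/2 = 45.5.
This falls in the class 14 – <17: L = 14, F = 36, f = 16, h = 3.
Median ≈ 14 + ((45.5 − 36) / 16) × 3 = 15.7812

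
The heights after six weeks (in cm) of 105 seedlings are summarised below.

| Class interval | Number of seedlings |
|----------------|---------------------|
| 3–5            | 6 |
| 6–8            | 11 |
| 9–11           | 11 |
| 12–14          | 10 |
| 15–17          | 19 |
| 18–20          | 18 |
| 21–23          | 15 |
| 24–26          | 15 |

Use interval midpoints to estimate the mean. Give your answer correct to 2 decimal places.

16.11

Midpoints: 4, 7, 10, 13, 16, 19, 22, 25
Σfm = 6×4 + 11×7 + 11×10 + 10×13 + 19×16 + 18×19 + 15×22 + 15×25 = 1692
n = Σf = 105
Mean = 1692 / 105 = 16.1143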